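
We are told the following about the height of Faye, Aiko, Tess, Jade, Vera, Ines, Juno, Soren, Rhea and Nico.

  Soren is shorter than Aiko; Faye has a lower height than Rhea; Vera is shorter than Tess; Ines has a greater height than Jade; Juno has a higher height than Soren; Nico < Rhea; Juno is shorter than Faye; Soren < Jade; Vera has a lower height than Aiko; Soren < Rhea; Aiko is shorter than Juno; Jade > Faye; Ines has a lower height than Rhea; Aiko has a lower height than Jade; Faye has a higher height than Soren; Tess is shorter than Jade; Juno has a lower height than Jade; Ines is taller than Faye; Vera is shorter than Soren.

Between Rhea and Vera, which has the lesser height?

Vera

The relevant relations are Vera < Soren; Soren < Aiko; Aiko < Juno; Juno < Jade; Jade < Ines; Ines < Rhea.
Together: Vera < Soren < Aiko < Juno < Jade < Ines < Rhea.
So Vera < Rhea; Vera is the shorter of the two.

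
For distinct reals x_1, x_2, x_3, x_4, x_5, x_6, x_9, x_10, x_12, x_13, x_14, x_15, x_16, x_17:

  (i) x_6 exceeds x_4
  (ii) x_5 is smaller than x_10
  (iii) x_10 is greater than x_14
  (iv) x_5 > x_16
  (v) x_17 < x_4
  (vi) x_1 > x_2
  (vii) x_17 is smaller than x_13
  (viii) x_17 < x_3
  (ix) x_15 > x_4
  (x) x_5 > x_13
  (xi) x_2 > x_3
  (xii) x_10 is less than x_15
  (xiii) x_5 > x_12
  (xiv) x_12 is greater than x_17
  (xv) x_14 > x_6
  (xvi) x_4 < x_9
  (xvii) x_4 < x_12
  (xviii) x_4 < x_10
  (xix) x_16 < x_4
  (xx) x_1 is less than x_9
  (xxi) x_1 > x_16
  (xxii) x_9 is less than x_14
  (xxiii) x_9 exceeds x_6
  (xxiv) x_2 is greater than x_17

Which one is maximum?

x_15

x_16 is not greatest since x_16 < x_4; x_17 is not greatest since x_17 < x_12; x_3 is not greatest since x_3 < x_2; x_2 is not greatest since x_2 < x_1; x_1 is not greatest since x_1 < x_9; x_4 is not greatest since x_4 < x_15; x_12 is not greatest since x_12 < x_5; x_13 is not greatest since x_13 < x_5; x_6 is not greatest since x_6 < x_9; x_9 is not greatest since x_9 < x_14; x_5 is not greatest since x_5 < x_10; x_14 is not greatest since x_14 < x_10; x_10 is not greatest since x_10 < x_15.
Only x_15 has nothing above it, so x_15 is the maximum.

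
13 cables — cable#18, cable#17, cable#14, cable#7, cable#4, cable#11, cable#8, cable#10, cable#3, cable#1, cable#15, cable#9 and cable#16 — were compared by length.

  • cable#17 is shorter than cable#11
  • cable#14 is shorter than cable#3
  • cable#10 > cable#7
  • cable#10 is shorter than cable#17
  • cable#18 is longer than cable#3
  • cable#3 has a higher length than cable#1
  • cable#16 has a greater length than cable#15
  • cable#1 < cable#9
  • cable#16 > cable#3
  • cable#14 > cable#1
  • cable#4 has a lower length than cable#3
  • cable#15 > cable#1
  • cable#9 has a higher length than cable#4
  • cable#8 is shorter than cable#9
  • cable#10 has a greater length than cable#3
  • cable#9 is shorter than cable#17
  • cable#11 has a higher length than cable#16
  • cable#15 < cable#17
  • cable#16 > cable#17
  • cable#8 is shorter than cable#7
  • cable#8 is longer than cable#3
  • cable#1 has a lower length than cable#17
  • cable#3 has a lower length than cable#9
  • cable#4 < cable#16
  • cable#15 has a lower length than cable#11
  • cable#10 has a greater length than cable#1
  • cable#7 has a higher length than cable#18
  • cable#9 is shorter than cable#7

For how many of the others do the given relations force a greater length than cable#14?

The elements the relations force above cable#14 are cable#3, cable#18, cable#8, cable#9, cable#7, cable#10, cable#17, cable#16, cable#11 — no chain reaches any other.
That is 9.

9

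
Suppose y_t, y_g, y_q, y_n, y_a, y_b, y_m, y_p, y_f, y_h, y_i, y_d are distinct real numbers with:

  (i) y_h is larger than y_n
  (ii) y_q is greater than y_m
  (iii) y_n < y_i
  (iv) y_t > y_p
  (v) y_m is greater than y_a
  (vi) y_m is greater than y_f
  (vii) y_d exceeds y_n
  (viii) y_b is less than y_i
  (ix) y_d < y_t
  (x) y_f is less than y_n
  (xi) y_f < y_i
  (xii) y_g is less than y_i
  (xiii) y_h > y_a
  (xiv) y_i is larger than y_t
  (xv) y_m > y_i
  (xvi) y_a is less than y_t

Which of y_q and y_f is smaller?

Link the given pairs in sequence: y_f < y_n; y_n < y_d; y_d < y_t; y_t < y_i; y_i < y_m; y_m < y_q.
Together: y_f < y_n < y_d < y_t < y_i < y_m < y_q.
So y_f < y_q; y_f is the smaller of the two.

y_f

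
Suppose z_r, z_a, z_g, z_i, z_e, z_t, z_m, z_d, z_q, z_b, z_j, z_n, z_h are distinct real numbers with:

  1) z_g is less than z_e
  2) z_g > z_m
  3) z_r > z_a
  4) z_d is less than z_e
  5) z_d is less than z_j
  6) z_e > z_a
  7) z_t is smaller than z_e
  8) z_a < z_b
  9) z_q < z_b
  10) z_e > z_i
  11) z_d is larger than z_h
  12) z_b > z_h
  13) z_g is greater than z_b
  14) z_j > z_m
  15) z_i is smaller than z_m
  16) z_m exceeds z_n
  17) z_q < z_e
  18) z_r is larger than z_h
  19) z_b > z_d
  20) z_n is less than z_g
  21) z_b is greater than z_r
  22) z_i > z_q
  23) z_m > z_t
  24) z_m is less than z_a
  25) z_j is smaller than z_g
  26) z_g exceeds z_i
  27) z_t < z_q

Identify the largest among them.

z_e

Chaining downward from z_e: directly below it, z_t, z_q, z_i, z_a, z_d, z_g; then z_n, z_m, z_h, z_j, z_b; then z_r.
That covers every other element, and nothing is given above z_e, so z_e is the largest.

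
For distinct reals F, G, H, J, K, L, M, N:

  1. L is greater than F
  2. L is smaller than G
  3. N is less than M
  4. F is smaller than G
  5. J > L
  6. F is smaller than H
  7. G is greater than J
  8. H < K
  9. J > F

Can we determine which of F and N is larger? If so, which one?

Following every chain through F: above F we get L, J, H, K, G.
N is not reached, and no chain runs the other way from N to F.
So the given relations leave the order of F and N undetermined.

undetermined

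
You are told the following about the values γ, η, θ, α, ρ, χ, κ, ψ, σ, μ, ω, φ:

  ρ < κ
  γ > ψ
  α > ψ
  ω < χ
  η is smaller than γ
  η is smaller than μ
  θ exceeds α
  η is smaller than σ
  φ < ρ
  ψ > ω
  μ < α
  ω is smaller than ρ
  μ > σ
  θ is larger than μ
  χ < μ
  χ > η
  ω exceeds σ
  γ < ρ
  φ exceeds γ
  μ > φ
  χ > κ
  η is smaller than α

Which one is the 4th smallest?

ψ

Piecing the relations together gives one ordering: η < σ < ω < ψ < γ < φ < ρ < κ < χ < μ < α < θ.
The 4th smallest is ψ.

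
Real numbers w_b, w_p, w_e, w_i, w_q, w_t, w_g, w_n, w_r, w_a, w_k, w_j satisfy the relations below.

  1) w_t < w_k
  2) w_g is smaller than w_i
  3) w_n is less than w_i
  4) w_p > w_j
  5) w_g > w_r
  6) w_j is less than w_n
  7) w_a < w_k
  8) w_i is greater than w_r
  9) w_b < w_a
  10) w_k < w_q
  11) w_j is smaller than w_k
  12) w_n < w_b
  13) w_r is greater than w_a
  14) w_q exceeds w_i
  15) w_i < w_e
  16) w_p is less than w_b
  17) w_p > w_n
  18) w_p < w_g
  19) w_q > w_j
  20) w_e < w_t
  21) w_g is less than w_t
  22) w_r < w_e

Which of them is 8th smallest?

w_i

Chaining the given pairs: w_j < w_n < w_p < w_b < w_a < w_r < w_g < w_i < w_e < w_t < w_k < w_q.
The 8th smallest is w_i.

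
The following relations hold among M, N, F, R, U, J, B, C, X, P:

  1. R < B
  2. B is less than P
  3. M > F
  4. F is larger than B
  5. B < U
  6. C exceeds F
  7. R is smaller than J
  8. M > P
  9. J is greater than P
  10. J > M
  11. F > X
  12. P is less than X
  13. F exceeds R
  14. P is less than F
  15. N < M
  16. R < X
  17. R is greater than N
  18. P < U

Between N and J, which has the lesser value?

N

N < R < B < P < X < F < M < J, by transitivity through R, B, P, X, F, M.
So N < J; N is the smaller of the two.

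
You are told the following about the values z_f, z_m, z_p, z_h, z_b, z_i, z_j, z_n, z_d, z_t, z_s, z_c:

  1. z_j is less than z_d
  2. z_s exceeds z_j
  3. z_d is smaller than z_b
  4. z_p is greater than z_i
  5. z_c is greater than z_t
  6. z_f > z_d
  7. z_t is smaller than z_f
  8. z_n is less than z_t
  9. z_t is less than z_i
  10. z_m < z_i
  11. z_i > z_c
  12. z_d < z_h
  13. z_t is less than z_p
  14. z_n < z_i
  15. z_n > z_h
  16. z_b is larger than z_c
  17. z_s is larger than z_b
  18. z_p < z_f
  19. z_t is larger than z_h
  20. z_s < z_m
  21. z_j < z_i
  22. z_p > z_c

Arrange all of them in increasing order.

Nothing is placed below z_j, so it is least; from there z_j < z_d; z_d < z_h; z_h < z_n; z_n < z_t; z_t < z_c; z_c < z_b; z_b < z_s; z_s < z_m; z_m < z_i; z_i < z_p; z_p < z_f, each given directly.

z_j < z_d < z_h < z_n < z_t < z_c < z_b < z_s < z_m < z_i < z_p < z_f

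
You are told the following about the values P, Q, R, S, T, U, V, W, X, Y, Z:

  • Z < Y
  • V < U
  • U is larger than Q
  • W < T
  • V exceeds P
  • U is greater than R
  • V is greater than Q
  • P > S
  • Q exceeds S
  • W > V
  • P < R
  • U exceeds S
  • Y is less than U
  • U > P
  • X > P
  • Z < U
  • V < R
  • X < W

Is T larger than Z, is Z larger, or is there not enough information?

undetermined

Following every chain through Z: above Z we get Y, U.
T is not reached, and no chain runs the other way from T to Z.
So the given relations leave the order of Z and T undetermined.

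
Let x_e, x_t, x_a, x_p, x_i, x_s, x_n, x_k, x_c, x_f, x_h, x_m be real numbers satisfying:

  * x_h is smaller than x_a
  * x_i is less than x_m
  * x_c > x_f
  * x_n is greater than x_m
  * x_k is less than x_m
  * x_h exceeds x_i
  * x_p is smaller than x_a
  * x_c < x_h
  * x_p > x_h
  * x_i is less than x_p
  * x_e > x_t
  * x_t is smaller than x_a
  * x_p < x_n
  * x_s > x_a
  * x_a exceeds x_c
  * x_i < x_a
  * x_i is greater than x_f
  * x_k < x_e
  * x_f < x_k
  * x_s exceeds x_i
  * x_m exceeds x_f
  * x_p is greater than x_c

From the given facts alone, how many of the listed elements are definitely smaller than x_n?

7

Directly below x_n: x_p, x_m.
One step further: x_f, x_i, x_c, x_k, x_h (7 so far).
Nothing else is reachable below x_n; 7 in all.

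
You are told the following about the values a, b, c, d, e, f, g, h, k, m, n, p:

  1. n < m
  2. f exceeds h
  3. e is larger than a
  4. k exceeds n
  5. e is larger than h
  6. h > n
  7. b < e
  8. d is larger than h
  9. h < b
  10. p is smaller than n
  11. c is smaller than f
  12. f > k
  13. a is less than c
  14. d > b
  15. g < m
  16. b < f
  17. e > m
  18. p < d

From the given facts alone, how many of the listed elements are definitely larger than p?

8

From p the given relations immediately reach n, d.
From those, h, k, m — 5 in total.
From those, b, f, e — 8 in total.
No other element is forced above p by the given relations, so the count is 8.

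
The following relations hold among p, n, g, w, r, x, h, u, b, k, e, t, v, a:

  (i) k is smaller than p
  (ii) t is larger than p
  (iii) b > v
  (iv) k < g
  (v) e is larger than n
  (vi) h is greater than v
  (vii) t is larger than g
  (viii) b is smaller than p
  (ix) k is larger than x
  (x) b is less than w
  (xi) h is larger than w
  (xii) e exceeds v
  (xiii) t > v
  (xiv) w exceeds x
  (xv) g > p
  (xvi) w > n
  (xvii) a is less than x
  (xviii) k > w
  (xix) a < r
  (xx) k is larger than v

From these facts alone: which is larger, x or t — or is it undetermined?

t

x < w and w < k give x < k.
Then k < p extends the chain to p.
With p < g: x < w < k < p < g.
With g < t: x < w < k < p < g < t.
So t is larger.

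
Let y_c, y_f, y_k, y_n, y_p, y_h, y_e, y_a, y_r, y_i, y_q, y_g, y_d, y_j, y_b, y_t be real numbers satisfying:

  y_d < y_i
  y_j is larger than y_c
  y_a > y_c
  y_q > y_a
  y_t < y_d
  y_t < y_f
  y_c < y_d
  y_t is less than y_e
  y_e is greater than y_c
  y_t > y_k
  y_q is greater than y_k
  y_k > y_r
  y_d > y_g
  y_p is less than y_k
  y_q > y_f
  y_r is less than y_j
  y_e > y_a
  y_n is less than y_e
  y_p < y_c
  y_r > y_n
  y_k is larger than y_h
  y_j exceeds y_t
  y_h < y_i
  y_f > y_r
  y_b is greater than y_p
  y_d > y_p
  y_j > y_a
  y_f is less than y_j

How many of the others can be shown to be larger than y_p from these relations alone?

11

The elements the relations force above y_p are y_c, y_a, y_k, y_t, y_b, y_d, y_e, y_i, y_f, y_j, y_q — no chain reaches any other.
That is 11.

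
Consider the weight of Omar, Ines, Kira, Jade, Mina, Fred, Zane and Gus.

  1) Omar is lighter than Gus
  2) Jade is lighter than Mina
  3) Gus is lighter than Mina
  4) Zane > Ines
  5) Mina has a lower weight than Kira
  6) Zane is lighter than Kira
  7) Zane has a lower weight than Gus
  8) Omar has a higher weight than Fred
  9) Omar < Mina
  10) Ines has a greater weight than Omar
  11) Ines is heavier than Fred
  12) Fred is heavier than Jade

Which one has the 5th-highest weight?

Piecing the relations together gives one ordering: Jade < Fred < Omar < Ines < Zane < Gus < Mina < Kira.
Counting 5 from the largest end gives Ines.

Ines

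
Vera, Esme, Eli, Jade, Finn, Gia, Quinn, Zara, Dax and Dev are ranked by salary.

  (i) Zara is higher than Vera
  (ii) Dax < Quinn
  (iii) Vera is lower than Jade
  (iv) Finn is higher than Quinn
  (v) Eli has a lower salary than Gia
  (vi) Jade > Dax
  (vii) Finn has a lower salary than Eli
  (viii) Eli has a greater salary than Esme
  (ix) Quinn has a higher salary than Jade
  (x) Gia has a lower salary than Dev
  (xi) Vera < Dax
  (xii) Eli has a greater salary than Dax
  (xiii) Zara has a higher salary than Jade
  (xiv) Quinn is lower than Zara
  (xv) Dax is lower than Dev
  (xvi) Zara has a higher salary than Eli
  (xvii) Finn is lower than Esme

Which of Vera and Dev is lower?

The relevant relations are Vera < Dax; Dax < Jade; Jade < Quinn; Quinn < Finn; Finn < Esme; Esme < Eli; Eli < Gia; Gia < Dev.
Chaining these gives Vera < Dax < Jade < Quinn < Finn < Esme < Eli < Gia < Dev.
So Vera < Dev; Vera is the lower of the two.

Vera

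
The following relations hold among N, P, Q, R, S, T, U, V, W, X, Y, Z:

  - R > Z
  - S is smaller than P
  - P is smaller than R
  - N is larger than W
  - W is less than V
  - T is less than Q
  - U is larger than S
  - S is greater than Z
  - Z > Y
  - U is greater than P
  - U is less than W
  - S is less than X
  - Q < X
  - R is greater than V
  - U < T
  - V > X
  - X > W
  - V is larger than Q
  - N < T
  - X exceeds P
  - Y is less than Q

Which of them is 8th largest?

Chaining the given pairs: Y < Z < S < P < U < W < N < T < Q < X < V < R.
The 8th largest is U.

U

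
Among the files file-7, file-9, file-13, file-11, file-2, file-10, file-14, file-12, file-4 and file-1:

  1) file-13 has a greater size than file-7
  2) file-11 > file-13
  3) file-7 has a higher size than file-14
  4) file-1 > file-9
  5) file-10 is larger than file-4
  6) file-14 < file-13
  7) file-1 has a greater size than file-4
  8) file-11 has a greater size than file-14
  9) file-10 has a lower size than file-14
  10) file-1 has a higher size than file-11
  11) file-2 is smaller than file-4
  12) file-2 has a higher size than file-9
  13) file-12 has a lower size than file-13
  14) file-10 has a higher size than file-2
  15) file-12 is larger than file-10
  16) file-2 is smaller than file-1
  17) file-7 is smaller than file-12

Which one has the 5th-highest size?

Piecing the relations together gives one ordering: file-9 < file-2 < file-4 < file-10 < file-14 < file-7 < file-12 < file-13 < file-11 < file-1.
The 5th largest is file-7.

file-7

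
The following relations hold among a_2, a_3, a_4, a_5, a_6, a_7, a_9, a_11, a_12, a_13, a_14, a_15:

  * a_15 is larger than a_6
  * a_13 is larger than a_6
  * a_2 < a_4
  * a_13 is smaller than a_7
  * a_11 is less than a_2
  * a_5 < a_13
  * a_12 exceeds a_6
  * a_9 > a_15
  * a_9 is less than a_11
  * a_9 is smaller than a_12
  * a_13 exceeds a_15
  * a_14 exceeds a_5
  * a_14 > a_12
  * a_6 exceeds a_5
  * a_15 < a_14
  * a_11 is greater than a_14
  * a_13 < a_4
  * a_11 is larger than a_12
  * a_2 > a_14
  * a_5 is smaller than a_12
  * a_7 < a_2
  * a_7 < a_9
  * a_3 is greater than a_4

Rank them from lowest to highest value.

a_5 < a_6 < a_15 < a_13 < a_7 < a_9 < a_12 < a_14 < a_11 < a_2 < a_4 < a_3

Each adjacent pair is fixed by a given relation: a_5 < a_6; a_6 < a_15; a_15 < a_13; a_13 < a_7; a_7 < a_9; a_9 < a_12; a_12 < a_14; a_14 < a_11; a_11 < a_2; a_2 < a_4; a_4 < a_3. Chaining them end to end gives the full order.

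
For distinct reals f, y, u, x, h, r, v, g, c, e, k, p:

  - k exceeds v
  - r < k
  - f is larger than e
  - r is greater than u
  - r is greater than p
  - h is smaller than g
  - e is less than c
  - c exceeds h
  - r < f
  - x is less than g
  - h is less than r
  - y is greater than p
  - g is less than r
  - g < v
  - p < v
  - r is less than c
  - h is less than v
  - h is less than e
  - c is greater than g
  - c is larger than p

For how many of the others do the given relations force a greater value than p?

From p the given relations immediately reach v, r, c, y.
From those, k, f — 6 in total.
No other element is forced above p by the given relations, so the count is 6.

6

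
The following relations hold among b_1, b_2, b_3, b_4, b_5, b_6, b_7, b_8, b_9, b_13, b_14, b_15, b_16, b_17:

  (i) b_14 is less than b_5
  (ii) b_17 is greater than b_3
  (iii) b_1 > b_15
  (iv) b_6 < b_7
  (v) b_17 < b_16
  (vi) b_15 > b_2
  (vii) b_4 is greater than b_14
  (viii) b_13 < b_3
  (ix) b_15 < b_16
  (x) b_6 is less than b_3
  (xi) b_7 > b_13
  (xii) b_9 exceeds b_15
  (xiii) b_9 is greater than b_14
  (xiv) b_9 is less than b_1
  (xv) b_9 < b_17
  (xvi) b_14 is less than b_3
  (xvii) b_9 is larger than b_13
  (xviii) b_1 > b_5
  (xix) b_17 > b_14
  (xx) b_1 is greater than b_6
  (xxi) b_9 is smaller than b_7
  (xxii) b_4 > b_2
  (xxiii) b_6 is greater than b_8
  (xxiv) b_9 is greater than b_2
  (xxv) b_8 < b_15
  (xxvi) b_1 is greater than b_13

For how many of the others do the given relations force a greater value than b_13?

From b_13 the given relations immediately reach b_3, b_9, b_1, b_7.
From those, b_17 — 5 in total.
From those, b_16 — 6 in total.
Nothing else is reachable above b_13; 6 in all.

6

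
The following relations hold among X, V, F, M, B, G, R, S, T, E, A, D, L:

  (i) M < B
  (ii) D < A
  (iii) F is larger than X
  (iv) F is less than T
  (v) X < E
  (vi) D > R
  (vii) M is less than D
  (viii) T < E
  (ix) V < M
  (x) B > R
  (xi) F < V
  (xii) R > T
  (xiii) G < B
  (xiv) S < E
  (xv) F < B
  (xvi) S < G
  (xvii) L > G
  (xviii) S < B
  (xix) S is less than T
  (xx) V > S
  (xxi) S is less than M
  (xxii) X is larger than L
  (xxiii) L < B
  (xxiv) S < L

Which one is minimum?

S

Chaining upward from S: directly above it, G, L, V, T, M, E, B; then X, R, D; then F, A.
That covers every other element, and nothing is given below S, so S is the minimum.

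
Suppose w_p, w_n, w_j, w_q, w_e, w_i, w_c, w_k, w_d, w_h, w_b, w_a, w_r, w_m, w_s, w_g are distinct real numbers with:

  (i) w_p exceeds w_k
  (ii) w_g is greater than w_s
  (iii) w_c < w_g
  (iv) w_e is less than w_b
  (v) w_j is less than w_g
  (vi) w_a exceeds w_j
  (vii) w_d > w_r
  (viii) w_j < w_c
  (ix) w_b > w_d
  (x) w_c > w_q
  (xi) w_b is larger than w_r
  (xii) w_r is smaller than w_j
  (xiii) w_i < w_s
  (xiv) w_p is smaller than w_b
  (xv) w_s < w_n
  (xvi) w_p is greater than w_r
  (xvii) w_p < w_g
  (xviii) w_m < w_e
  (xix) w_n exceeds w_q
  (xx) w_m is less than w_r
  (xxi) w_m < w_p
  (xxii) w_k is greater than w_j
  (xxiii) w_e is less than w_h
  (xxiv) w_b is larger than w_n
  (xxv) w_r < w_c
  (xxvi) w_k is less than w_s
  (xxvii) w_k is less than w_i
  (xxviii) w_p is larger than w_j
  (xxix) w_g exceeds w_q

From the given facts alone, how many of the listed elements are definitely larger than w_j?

The elements the relations force above w_j are w_k, w_i, w_a, w_c, w_s, w_p, w_g, w_n, w_b — no chain reaches any other.
That is 9.

9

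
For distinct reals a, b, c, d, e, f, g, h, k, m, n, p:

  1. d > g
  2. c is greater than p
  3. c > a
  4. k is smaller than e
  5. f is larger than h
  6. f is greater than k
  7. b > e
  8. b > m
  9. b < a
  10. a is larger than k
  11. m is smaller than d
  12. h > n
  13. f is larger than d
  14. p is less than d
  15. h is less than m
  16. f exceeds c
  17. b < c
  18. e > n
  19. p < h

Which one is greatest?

p is not greatest since p < c; g is not greatest since g < d; n is not greatest since n < e; h is not greatest since h < m; k is not greatest since k < e; e is not greatest since e < b; m is not greatest since m < b; b is not greatest since b < c; a is not greatest since a < c; d is not greatest since d < f; c is not greatest since c < f.
Only f has nothing above it, so f is the greatest.

f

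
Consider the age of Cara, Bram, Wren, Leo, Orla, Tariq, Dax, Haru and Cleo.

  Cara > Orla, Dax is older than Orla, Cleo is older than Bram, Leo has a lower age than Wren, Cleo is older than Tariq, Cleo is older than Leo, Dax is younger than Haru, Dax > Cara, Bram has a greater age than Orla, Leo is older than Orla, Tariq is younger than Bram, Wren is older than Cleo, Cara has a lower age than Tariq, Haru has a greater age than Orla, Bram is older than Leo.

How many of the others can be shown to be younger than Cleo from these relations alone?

Directly below Cleo: Leo, Tariq, Bram.
One step further: Orla, Cara (5 so far).
Nothing else is reachable below Cleo; 5 in all.

5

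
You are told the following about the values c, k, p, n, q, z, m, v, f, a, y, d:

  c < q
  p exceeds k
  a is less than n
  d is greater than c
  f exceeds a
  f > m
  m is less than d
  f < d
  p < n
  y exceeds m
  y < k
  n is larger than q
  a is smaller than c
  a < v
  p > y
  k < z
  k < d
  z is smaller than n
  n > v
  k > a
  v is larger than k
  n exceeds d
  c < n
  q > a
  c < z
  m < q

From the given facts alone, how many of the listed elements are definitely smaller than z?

From z the given relations immediately reach c, k.
From those, y, a — 4 in total.
From those, m — 5 in total.
No other element is forced below z by the given relations, so the count is 5.

5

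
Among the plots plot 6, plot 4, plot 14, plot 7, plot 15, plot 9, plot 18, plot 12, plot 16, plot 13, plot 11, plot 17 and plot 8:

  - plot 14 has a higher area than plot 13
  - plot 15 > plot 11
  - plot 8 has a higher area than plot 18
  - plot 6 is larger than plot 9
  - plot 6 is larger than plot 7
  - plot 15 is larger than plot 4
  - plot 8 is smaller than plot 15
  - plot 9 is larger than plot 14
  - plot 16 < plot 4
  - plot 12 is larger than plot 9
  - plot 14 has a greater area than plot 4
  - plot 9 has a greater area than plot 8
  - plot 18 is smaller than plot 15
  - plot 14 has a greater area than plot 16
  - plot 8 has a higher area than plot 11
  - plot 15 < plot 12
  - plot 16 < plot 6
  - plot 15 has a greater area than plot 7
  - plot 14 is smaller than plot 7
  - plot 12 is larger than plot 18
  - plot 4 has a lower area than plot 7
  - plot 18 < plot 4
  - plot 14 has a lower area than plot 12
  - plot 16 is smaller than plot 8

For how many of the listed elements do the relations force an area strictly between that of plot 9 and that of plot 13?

1

Chaining upward from plot 13 reaches: plot 14, plot 7, plot 6, plot 15, plot 12.
Chaining downward from plot 9 reaches: plot 16, plot 18, plot 4, plot 14, plot 11, plot 8.
Strictly between plot 13 and plot 9 are those in both lists: plot 14 — 1 element.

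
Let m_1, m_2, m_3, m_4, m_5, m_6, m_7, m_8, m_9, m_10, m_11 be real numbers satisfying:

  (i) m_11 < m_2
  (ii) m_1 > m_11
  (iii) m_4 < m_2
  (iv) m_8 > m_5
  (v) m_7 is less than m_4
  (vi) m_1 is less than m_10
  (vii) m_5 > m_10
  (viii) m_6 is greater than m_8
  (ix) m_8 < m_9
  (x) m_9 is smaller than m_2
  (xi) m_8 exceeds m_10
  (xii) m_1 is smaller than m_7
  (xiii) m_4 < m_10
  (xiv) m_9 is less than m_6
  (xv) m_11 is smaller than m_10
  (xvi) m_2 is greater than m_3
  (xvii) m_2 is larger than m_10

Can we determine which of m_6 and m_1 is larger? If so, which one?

m_1 < m_7 and m_7 < m_4 give m_1 < m_4.
Then m_4 < m_10 extends the chain to m_10.
Then m_10 < m_5 extends the chain to m_5.
With m_5 < m_8: m_1 < m_7 < m_4 < m_10 < m_5 < m_8.
With m_8 < m_9: m_1 < m_7 < m_4 < m_10 < m_5 < m_8 < m_9.
Then m_9 < m_6 extends the chain to m_6.
So m_6 is larger.

m_6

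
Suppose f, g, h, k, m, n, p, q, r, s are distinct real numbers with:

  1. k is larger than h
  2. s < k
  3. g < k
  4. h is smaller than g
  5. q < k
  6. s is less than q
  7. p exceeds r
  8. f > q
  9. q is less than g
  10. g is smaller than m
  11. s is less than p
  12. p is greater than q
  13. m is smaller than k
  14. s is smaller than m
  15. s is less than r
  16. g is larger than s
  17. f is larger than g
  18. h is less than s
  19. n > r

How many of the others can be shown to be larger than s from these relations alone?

The elements the relations force above s are q, g, m, r, f, n, k, p — no chain reaches any other.
That is 8.

8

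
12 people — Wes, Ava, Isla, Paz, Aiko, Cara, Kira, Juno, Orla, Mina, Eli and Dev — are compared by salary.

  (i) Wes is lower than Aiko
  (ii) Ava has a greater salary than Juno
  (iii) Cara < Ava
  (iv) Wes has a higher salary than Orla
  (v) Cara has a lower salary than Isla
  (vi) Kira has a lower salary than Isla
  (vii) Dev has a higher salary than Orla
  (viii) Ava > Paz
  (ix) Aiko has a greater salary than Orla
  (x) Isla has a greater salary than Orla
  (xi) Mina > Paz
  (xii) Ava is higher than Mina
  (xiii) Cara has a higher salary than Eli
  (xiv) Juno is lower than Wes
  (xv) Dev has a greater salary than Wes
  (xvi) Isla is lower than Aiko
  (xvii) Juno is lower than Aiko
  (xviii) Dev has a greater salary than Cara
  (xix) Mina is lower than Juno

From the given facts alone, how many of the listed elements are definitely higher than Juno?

From Juno the given relations immediately reach Ava, Wes, Aiko.
From those, Dev — 4 in total.
Nothing else is reachable above Juno; 4 in all.

4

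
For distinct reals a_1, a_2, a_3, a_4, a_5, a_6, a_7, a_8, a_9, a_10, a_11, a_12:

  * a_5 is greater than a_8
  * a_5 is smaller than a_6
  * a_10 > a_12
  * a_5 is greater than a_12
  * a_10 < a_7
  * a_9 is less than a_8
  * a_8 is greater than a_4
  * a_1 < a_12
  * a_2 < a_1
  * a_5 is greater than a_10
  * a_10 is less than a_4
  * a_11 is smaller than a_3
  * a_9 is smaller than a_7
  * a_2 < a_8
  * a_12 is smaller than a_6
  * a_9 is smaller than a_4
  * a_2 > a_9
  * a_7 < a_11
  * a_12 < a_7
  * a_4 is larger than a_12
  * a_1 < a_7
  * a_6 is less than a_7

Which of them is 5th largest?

The consecutive relations fix a unique order: a_9 < a_2 < a_1 < a_12 < a_10 < a_4 < a_8 < a_5 < a_6 < a_7 < a_11 < a_3.
The 5th largest is a_5.

a_5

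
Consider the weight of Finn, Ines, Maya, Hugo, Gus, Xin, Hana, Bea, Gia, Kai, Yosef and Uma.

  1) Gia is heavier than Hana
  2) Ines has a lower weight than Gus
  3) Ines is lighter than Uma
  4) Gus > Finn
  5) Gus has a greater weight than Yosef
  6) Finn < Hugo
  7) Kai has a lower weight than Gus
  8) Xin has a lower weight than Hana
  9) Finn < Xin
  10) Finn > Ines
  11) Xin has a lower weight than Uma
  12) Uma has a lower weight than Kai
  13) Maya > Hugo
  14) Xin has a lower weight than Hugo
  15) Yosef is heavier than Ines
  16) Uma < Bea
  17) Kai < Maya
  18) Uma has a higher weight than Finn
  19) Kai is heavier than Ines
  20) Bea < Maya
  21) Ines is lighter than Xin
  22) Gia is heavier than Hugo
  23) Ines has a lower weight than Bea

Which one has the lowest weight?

Chaining upward from Ines: directly above it, Finn, Xin, Uma, Kai, Yosef, Bea, Gus; then Hana, Hugo, Maya; then Gia.
That covers every other element, and nothing is given below Ines, so Ines is the lowest weight.

Ines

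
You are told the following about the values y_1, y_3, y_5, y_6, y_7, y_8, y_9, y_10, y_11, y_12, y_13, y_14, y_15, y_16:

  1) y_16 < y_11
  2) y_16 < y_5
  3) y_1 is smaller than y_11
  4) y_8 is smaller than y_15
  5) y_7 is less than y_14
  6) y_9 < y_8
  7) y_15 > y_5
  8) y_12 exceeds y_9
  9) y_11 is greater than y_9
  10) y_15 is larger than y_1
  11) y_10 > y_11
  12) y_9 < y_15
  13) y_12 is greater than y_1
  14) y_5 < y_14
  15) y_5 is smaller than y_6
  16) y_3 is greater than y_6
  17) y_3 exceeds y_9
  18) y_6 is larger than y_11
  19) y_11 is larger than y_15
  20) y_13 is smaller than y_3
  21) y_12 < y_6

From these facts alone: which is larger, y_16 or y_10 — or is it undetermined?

y_10

y_16 < y_5 and y_5 < y_15 give y_16 < y_15.
With y_15 < y_11: y_16 < y_5 < y_15 < y_11.
With y_11 < y_10: y_16 < y_5 < y_15 < y_11 < y_10.
So y_10 is larger.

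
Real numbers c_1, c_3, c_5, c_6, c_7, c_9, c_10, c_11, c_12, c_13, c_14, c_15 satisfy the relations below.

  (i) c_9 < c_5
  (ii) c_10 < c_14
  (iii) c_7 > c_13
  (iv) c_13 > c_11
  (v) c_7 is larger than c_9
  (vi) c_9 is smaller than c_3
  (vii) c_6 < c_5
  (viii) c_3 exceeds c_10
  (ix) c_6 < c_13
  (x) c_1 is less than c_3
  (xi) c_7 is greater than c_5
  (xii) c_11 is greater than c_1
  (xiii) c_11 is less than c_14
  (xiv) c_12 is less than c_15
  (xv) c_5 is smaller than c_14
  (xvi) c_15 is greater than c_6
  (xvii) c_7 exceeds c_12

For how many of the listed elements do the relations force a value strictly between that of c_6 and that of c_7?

2

Chaining upward from c_6 reaches: c_5, c_13, c_14, c_15.
Chaining downward from c_7 reaches: c_1, c_9, c_11, c_12, c_5, c_13.
Strictly between c_6 and c_7 are those in both lists: c_5, c_13 — 2 elements.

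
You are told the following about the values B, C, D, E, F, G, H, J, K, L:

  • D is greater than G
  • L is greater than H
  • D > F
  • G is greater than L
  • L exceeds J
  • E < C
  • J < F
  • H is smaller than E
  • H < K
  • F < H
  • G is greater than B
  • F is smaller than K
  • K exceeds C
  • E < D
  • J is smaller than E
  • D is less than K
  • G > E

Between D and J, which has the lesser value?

J

Following the relations from J: J < F < H < L < G < D.
So J < D; J is the smaller of the two.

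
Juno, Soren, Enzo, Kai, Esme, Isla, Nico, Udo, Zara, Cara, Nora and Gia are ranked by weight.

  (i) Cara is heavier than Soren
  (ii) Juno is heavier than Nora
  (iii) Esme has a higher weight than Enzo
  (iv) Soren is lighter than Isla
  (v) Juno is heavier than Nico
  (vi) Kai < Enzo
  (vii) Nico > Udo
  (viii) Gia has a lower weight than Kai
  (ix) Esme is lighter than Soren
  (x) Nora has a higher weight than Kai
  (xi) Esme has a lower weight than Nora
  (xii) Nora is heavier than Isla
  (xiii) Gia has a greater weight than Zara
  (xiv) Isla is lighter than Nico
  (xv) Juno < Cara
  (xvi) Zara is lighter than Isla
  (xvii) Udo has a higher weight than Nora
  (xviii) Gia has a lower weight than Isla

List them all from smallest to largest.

Zara < Gia < Kai < Enzo < Esme < Soren < Isla < Nora < Udo < Nico < Juno < Cara

Each adjacent pair is fixed by a given relation: Zara < Gia; Gia < Kai; Kai < Enzo; Enzo < Esme; Esme < Soren; Soren < Isla; Isla < Nora; Nora < Udo; Udo < Nico; Nico < Juno; Juno < Cara. Chaining them end to end gives the full order.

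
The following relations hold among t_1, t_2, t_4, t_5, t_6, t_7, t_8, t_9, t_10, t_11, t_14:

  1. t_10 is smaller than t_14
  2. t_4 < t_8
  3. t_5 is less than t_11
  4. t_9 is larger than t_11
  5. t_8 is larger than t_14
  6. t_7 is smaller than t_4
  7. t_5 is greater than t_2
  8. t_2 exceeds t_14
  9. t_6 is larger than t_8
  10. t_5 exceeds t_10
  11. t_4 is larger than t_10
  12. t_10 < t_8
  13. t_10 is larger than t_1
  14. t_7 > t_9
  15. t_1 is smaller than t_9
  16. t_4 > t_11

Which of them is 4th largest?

t_7

Chaining the given pairs: t_1 < t_10 < t_14 < t_2 < t_5 < t_11 < t_9 < t_7 < t_4 < t_8 < t_6.
The 4th largest is t_7.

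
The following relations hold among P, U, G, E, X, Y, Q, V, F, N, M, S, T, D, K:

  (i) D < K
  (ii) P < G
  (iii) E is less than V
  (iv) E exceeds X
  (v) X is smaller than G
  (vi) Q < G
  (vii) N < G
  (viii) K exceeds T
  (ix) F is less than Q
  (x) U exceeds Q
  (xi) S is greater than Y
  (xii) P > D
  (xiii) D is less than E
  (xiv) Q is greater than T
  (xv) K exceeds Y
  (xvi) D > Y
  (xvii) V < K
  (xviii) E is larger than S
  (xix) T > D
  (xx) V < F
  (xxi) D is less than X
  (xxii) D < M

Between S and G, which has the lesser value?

S

Link the given pairs in sequence: S < E; E < V; V < F; F < Q; Q < G.
Together: S < E < V < F < Q < G.
So S < G; S is the smaller of the two.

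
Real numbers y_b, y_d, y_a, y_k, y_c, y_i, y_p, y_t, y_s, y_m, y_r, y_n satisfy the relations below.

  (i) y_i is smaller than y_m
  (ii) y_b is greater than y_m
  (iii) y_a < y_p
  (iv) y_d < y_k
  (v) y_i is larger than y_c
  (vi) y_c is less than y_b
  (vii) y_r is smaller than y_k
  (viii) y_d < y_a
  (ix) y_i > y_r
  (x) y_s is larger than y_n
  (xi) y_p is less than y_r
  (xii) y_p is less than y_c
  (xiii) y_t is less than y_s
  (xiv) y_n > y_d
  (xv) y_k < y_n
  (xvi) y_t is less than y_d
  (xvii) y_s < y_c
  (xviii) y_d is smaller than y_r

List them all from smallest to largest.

Each adjacent pair is fixed by a given relation: y_t < y_d; y_d < y_a; y_a < y_p; y_p < y_r; y_r < y_k; y_k < y_n; y_n < y_s; y_s < y_c; y_c < y_i; y_i < y_m; y_m < y_b. Chaining them end to end gives the full order.

y_t < y_d < y_a < y_p < y_r < y_k < y_n < y_s < y_c < y_i < y_m < y_b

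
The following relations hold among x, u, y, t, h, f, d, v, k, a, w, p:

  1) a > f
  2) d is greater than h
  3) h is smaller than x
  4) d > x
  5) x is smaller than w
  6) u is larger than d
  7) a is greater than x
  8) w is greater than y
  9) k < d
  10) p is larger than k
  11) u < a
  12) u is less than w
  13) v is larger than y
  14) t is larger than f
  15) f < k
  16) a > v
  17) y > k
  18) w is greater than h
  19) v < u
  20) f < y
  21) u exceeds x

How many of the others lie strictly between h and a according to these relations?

The relations place h below a. An element lies strictly between them when it is forced above h and also forced below a.
Above h: {x, d, u, w}. Below a: {f, k, y, v, x, d, u}.
Intersection: {x, d, u} — 3.

3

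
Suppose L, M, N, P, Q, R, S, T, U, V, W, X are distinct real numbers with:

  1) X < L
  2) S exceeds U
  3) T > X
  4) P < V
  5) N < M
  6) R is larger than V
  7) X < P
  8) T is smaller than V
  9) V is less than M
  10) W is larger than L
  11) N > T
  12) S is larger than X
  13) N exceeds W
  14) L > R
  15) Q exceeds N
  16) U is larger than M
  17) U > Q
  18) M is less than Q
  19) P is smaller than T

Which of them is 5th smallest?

R

The consecutive relations fix a unique order: X < P < T < V < R < L < W < N < M < Q < U < S.
The 5th smallest is R.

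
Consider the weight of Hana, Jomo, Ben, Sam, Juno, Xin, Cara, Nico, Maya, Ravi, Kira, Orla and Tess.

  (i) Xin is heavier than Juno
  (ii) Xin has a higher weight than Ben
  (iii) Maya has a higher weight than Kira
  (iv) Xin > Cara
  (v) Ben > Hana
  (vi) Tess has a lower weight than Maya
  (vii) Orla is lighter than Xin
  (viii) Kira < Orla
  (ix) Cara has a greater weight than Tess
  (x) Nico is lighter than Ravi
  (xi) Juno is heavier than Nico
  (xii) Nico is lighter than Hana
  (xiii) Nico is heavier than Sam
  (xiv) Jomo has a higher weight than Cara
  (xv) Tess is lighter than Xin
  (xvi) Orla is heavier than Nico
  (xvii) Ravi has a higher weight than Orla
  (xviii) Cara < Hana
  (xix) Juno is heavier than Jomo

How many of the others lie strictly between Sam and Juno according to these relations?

Chaining upward from Sam reaches: Nico, Orla, Hana, Ben, Ravi, Xin.
Chaining downward from Juno reaches: Tess, Nico, Cara, Jomo.
Strictly between Sam and Juno are those in both lists: Nico — 1 element.

1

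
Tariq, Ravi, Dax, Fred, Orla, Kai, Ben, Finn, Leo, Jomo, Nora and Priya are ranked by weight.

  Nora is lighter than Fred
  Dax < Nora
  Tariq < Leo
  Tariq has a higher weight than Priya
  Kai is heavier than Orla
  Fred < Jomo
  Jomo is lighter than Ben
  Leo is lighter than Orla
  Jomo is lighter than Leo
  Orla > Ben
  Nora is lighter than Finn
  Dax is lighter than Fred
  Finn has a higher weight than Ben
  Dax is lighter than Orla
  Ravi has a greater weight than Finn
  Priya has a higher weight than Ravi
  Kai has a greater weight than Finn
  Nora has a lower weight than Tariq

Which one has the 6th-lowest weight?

Chaining the given pairs: Dax < Nora < Fred < Jomo < Ben < Finn < Ravi < Priya < Tariq < Leo < Orla < Kai.
Counting 6 from the smallest end gives Finn.

Finn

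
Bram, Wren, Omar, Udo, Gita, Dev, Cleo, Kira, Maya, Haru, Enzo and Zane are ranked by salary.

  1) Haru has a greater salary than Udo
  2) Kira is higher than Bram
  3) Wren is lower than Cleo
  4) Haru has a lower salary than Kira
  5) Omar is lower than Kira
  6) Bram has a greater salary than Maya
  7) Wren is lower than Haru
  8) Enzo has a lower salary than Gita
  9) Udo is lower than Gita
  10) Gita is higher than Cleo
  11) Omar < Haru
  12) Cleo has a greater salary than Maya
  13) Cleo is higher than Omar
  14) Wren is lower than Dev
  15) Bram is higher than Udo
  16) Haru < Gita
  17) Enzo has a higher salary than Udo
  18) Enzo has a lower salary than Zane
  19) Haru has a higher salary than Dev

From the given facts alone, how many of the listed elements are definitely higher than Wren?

The elements the relations force above Wren are Dev, Haru, Cleo, Kira, Gita — no chain reaches any other.
That is 5.

5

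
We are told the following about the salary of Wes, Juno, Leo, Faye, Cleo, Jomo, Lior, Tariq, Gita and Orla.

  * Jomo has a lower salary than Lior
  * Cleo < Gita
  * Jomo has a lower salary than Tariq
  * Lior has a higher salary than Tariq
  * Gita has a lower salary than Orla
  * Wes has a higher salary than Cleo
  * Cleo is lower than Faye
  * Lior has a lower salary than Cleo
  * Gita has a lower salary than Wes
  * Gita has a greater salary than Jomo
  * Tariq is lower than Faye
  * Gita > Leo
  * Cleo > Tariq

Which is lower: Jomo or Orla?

Jomo < Tariq and Tariq < Lior give Jomo < Lior.
Then Lior < Cleo extends the chain to Cleo.
Then Cleo < Gita extends the chain to Gita.
Then Gita < Orla extends the chain to Orla.
So Jomo < Orla; Jomo is the lower of the two.

Jomo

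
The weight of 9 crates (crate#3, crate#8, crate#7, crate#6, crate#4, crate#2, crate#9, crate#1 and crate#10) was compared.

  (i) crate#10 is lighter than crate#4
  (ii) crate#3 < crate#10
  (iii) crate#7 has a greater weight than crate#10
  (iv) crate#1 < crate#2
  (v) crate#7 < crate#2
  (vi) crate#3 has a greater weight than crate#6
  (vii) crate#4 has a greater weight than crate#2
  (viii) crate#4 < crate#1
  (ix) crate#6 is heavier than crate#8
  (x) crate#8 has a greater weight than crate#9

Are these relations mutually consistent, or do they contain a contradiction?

inconsistent

Chaining the given relations yields crate#2 < crate#4 < crate#1, so crate#2 < crate#1. But one relation states crate#1 < crate#2. These cannot both hold.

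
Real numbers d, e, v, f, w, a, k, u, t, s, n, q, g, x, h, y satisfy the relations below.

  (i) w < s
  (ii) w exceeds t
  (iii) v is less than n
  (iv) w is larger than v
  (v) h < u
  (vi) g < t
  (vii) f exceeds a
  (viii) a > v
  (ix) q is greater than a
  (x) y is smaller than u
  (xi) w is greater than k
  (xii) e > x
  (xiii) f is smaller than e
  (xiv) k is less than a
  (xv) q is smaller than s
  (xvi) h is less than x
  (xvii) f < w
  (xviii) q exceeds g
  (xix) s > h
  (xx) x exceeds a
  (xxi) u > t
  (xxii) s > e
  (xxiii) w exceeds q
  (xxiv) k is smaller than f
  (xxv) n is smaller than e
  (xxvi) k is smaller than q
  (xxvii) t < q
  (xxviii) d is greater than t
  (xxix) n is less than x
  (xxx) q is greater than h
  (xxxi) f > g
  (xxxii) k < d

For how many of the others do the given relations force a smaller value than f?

The elements the relations force below f are g, v, k, a — no chain reaches any other.
That is 4.

4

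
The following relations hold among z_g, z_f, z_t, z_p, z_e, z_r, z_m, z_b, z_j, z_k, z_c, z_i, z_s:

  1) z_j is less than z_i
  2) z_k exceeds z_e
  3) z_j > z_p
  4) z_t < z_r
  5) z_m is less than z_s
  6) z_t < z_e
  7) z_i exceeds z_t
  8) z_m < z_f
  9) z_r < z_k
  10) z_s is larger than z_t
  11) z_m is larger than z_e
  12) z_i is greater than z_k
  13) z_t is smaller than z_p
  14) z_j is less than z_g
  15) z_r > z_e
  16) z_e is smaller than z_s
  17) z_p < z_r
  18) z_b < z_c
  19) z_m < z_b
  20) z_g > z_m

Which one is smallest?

Chaining upward from z_t: directly above it, z_p, z_e, z_r, z_s, z_i; then z_m, z_k, z_j; then z_f, z_b, z_g; then z_c.
That covers every other element, and nothing is given below z_t, so z_t is the smallest.

z_t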